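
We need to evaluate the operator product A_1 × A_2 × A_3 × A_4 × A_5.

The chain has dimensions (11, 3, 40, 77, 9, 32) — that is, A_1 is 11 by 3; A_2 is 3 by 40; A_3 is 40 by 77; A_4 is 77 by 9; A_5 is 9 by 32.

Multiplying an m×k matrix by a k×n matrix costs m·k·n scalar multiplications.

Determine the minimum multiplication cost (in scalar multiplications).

13239

Adjacent pairs: A_1A_2 = 11·3·40 = 1320; A_2A_3 = 3·40·77 = 9240; A_3A_4 = 40·77·9 = 27720; A_4A_5 = 77·9·32 = 22176.
Length 3: A_1..A_3: k=1: 0+9240+11·3·77=11781; k=2: 1320+0+11·40·77=35200 → min 11781 | A_2..A_4: k=2: 0+27720+3·40·9=28800; k=3: 9240+0+3·77·9=11319 → min 11319 | A_3..A_5: k=3: 0+22176+40·77·32=120736; k=4: 27720+0+40·9·32=39240 → min 39240.
Length 4: A_1..A_4: k=1: 0+11319+11·3·9=11616; k=2: 1320+27720+11·40·9=33000; k=3: 11781+0+11·77·9=19404 → min 11616 | A_2..A_5: k=2: 0+39240+3·40·32=43080; k=3: 9240+22176+3·77·32=38808; k=4: 11319+0+3·9·32=12183 → min 12183.
Length 5: A_1..A_5: k=1: 0+12183+11·3·32=13239; k=2: 1320+39240+11·40·32=54640; k=3: 11781+22176+11·77·32=61061; k=4: 11616+0+11·9·32=14784 → min 13239.
Optimal order: (A_1 × (((A_2 × A_3) × A_4) × A_5)) with cost 13239.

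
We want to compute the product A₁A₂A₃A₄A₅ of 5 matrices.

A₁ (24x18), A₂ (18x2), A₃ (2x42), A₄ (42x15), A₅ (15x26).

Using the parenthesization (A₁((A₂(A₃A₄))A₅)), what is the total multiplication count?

20052

(A₃A₄): 2×42 by 42×15 → 2×15, cost 2·42·15 = 1260
(A₂(A₃A₄)): 18×2 by 2×15 → 18×15, cost 18·2·15 = 540; cumulative 1800
((A₂(A₃A₄))A₅): 18×15 by 15×26 → 18×26, cost 18·15·26 = 7020; cumulative 8820
(A₁((A₂(A₃A₄))A₅)): 24×18 by 18×26 → 24×26, cost 24·18·26 = 11232; cumulative 20052
Total: 20052 scalar multiplications.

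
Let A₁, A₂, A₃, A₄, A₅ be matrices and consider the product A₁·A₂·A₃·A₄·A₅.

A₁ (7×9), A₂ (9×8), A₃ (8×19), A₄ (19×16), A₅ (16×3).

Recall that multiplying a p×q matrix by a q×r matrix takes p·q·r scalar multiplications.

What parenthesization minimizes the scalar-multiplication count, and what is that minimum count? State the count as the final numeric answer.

1773

Adjacent pairs: A₁A₂ = 7·9·8 = 504; A₂A₃ = 9·8·19 = 1368; A₃A₄ = 8·19·16 = 2432; A₄A₅ = 19·16·3 = 912.
Length 3: A₁..A₃: k=1: 0+1368+7·9·19=2565; k=2: 504+0+7·8·19=1568 → min 1568 | A₂..A₄: k=2: 0+2432+9·8·16=3584; k=3: 1368+0+9·19·16=4104 → min 3584 | A₃..A₅: k=3: 0+912+8·19·3=1368; k=4: 2432+0+8·16·3=2816 → min 1368.
Length 4: A₁..A₄: k=1: 0+3584+7·9·16=4592; k=2: 504+2432+7·8·16=3832; k=3: 1568+0+7·19·16=3696 → min 3696 | A₂..A₅: k=2: 0+1368+9·8·3=1584; k=3: 1368+912+9·19·3=2793; k=4: 3584+0+9·16·3=4016 → min 1584.
Length 5: A₁..A₅: k=1: 0+1584+7·9·3=1773; k=2: 504+1368+7·8·3=2040; k=3: 1568+912+7·19·3=2879; k=4: 3696+0+7·16·3=4032 → min 1773.
Optimal parenthesization: (A₁·(A₂·(A₃·(A₄·A₅)))) with cost 1773.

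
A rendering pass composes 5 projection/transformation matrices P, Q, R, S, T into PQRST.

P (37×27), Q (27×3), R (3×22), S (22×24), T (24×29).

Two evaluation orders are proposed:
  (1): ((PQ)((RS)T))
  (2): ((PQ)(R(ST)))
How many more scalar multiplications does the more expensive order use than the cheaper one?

Order (1) = ((PQ)((RS)T)): (PQ): 37×27 by 27×3 → 37×3, cost 37·27·3 = 2997; (RS): 3×22 by 22×24 → 3×24, cost 3·22·24 = 1584; ((RS)T): 3×24 by 24×29 → 3×29, cost 3·24·29 = 2088; cumulative 3672; ((PQ)((RS)T)): 37×3 by 3×29 → 37×29, cost 37·3·29 = 3219; cumulative 9888. Total 9888.
Order (2) = ((PQ)(R(ST))): (PQ): 37×27 by 27×3 → 37×3, cost 37·27·3 = 2997; (ST): 22×24 by 24×29 → 22×29, cost 22·24·29 = 15312; (R(ST)): 3×22 by 22×29 → 3×29, cost 3·22·29 = 1914; cumulative 17226; ((PQ)(R(ST))): 37×3 by 3×29 → 37×29, cost 37·3·29 = 3219; cumulative 23442. Total 23442.
Difference: |9888 − 23442| = 13554.

13554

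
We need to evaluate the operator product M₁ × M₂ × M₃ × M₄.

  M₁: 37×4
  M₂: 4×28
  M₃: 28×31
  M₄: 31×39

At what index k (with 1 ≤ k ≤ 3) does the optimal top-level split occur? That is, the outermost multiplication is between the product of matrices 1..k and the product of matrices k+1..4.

1

Adjacent pairs: M₁M₂ = 37·4·28 = 4144; M₂M₃ = 4·28·31 = 3472; M₃M₄ = 28·31·39 = 33852.
Length 3: M₁..M₃: k=1: 0+3472+37·4·31=8060; k=2: 4144+0+37·28·31=36260 → min 8060 | M₂..M₄: k=2: 0+33852+4·28·39=38220; k=3: 3472+0+4·31·39=8308 → min 8308.
Top-level splits: k=1: (M₁..M₁)·(M₂..M₄) → 0+8308+37·4·39 = 14080; k=2: (M₁..M₂)·(M₃..M₄) → 4144+33852+37·28·39 = 78400; k=3: (M₁..M₃)·(M₄..M₄) → 8060+0+37·31·39 = 52793.
Best split is after M₁, i.e. k = 1.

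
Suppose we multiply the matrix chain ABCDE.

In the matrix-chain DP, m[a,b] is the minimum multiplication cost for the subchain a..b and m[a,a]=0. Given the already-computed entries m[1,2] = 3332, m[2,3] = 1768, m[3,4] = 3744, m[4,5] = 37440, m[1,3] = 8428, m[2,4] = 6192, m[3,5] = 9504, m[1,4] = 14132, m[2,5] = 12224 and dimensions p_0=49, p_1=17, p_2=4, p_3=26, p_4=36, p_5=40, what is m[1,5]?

20676

m[1,5] = min over k∈[1,4] of m[1,k]+m[k+1,5]+p_{0}·p_k·p_{5}.
k=1: 0 + 12224 + 49·17·40 = 45544; k=2: 3332 + 9504 + 49·4·40 = 20676; k=3: 8428 + 37440 + 49·26·40 = 96828; k=4: 14132 + 0 + 49·36·40 = 84692.
Minimum: 20676 at k=2.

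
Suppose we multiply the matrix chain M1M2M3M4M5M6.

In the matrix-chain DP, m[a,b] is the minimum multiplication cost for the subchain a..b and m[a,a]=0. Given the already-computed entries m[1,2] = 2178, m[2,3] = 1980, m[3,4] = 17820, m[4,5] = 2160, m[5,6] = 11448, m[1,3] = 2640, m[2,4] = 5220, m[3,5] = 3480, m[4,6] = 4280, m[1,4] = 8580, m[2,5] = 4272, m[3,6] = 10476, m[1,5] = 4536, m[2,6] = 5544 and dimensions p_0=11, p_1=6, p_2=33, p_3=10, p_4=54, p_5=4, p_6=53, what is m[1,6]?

6868

m[1,6] = min over k∈[1,5] of m[1,k]+m[k+1,6]+p_{0}·p_k·p_{6}.
k=1: 0 + 5544 + 11·6·53 = 9042; k=2: 2178 + 10476 + 11·33·53 = 31893; k=3: 2640 + 4280 + 11·10·53 = 12750; k=4: 8580 + 11448 + 11·54·53 = 51510; k=5: 4536 + 0 + 11·4·53 = 6868.
Minimum: 6868 at k=5.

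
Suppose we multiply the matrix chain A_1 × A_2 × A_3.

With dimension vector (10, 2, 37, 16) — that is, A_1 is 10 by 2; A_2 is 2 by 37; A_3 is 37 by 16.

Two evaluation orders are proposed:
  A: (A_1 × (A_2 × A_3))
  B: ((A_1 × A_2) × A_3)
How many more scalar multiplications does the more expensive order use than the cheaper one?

Order A = (A_1 × (A_2 × A_3)): (A_2 × A_3): 2×37 by 37×16 → 2×16, cost 2·37·16 = 1184; (A_1 × (A_2 × A_3)): 10×2 by 2×16 → 10×16, cost 10·2·16 = 320; cumulative 1504. Total 1504.
Order B = ((A_1 × A_2) × A_3): (A_1 × A_2): 10×2 by 2×37 → 10×37, cost 10·2·37 = 740; ((A_1 × A_2) × A_3): 10×37 by 37×16 → 10×16, cost 10·37·16 = 5920; cumulative 6660. Total 6660.
Difference: |1504 − 6660| = 5156.

5156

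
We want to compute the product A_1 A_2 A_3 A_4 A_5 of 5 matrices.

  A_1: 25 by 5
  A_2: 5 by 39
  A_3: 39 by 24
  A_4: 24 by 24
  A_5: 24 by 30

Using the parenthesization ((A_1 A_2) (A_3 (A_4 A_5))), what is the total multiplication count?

79485

(A_1 A_2): 25×5 by 5×39 → 25×39, cost 25·5·39 = 4875
(A_4 A_5): 24×24 by 24×30 → 24×30, cost 24·24·30 = 17280
(A_3 (A_4 A_5)): 39×24 by 24×30 → 39×30, cost 39·24·30 = 28080; cumulative 45360
((A_1 A_2) (A_3 (A_4 A_5))): 25×39 by 39×30 → 25×30, cost 25·39·30 = 29250; cumulative 79485
Total: 79485 scalar multiplications.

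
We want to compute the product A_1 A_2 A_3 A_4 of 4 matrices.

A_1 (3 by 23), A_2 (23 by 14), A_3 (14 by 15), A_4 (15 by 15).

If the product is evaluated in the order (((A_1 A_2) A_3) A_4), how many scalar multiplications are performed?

(A_1 A_2): 3×23 by 23×14 → 3×14, cost 3·23·14 = 966
((A_1 A_2) A_3): 3×14 by 14×15 → 3×15, cost 3·14·15 = 630; cumulative 1596
(((A_1 A_2) A_3) A_4): 3×15 by 15×15 → 3×15, cost 3·15·15 = 675; cumulative 2271
Total: 2271 scalar multiplications.

2271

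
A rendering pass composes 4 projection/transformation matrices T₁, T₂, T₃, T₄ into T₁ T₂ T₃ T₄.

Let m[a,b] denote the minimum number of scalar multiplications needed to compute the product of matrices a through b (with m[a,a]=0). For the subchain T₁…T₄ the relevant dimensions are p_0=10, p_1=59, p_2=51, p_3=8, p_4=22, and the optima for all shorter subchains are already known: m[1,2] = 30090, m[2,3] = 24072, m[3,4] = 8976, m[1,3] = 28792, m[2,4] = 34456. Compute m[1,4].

30552

m[1,4] = min over k∈[1,3] of m[1,k]+m[k+1,4]+p_{0}·p_k·p_{4}.
k=1: 0 + 34456 + 10·59·22 = 47436; k=2: 30090 + 8976 + 10·51·22 = 50286; k=3: 28792 + 0 + 10·8·22 = 30552.
Minimum: 30552 at k=3.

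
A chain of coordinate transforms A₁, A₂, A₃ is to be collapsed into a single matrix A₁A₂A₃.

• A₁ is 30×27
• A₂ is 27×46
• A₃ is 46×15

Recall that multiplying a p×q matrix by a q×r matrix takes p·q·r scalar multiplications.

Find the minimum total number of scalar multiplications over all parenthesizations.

30780

Order (A₁(A₂A₃)): (A₂A₃): 27×46 by 46×15 → 27×15, cost 27·46·15 = 18630; (A₁(A₂A₃)): 30×27 by 27×15 → 30×15, cost 30·27·15 = 12150; cumulative 30780. Total 30780.
Order ((A₁A₂)A₃): (A₁A₂): 30×27 by 27×46 → 30×46, cost 30·27·46 = 37260; ((A₁A₂)A₃): 30×46 by 46×15 → 30×15, cost 30·46·15 = 20700; cumulative 57960. Total 57960.
Minimum: 30780.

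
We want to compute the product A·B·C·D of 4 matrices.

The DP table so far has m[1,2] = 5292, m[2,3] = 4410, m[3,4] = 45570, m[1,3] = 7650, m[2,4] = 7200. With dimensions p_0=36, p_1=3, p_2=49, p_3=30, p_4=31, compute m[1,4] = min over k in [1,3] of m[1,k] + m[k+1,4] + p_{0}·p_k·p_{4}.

m[1,4] = min over k∈[1,3] of m[1,k]+m[k+1,4]+p_{0}·p_k·p_{4}.
k=1: 0 + 7200 + 36·3·31 = 10548; k=2: 5292 + 45570 + 36·49·31 = 105546; k=3: 7650 + 0 + 36·30·31 = 41130.
Minimum: 10548 at k=1.

10548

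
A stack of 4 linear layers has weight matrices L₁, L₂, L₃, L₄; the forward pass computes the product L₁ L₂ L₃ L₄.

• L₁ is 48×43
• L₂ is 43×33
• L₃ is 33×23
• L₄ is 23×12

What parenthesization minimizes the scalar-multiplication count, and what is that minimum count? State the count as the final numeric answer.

Adjacent pairs: L₁L₂ = 48·43·33 = 68112; L₂L₃ = 43·33·23 = 32637; L₃L₄ = 33·23·12 = 9108.
Length 3: L₁..L₃: k=1: 0+32637+48·43·23=80109; k=2: 68112+0+48·33·23=104544 → min 80109 | L₂..L₄: k=2: 0+9108+43·33·12=26136; k=3: 32637+0+43·23·12=44505 → min 26136.
Length 4: L₁..L₄: k=1: 0+26136+48·43·12=50904; k=2: 68112+9108+48·33·12=96228; k=3: 80109+0+48·23·12=93357 → min 50904.
Optimal parenthesization: (L₁ (L₂ (L₃ L₄))) with cost 50904.

50904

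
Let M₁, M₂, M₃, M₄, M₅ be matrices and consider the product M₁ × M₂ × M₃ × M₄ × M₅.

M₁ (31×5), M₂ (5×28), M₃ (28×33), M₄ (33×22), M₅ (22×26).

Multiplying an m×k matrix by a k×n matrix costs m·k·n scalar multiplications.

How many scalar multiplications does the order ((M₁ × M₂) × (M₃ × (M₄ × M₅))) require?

69808

(M₁ × M₂): 31×5 by 5×28 → 31×28, cost 31·5·28 = 4340
(M₄ × M₅): 33×22 by 22×26 → 33×26, cost 33·22·26 = 18876
(M₃ × (M₄ × M₅)): 28×33 by 33×26 → 28×26, cost 28·33·26 = 24024; cumulative 42900
((M₁ × M₂) × (M₃ × (M₄ × M₅))): 31×28 by 28×26 → 31×26, cost 31·28·26 = 22568; cumulative 69808
Total: 69808 scalar multiplications.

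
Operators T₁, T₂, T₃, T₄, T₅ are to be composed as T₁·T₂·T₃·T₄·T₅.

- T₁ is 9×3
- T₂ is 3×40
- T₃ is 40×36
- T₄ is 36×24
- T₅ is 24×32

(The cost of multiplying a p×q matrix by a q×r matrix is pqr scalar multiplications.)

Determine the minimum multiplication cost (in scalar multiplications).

10080

Adjacent pairs: T₁T₂ = 9·3·40 = 1080; T₂T₃ = 3·40·36 = 4320; T₃T₄ = 40·36·24 = 34560; T₄T₅ = 36·24·32 = 27648.
Length 3: T₁..T₃: k=1: 0+4320+9·3·36=5292; k=2: 1080+0+9·40·36=14040 → min 5292 | T₂..T₄: k=2: 0+34560+3·40·24=37440; k=3: 4320+0+3·36·24=6912 → min 6912 | T₃..T₅: k=3: 0+27648+40·36·32=73728; k=4: 34560+0+40·24·32=65280 → min 65280.
Length 4: T₁..T₄: k=1: 0+6912+9·3·24=7560; k=2: 1080+34560+9·40·24=44280; k=3: 5292+0+9·36·24=13068 → min 7560 | T₂..T₅: k=2: 0+65280+3·40·32=69120; k=3: 4320+27648+3·36·32=35424; k=4: 6912+0+3·24·32=9216 → min 9216.
Length 5: T₁..T₅: k=1: 0+9216+9·3·32=10080; k=2: 1080+65280+9·40·32=77880; k=3: 5292+27648+9·36·32=43308; k=4: 7560+0+9·24·32=14472 → min 10080.
Optimal order: (T₁·(((T₂·T₃)·T₄)·T₅)) with cost 10080.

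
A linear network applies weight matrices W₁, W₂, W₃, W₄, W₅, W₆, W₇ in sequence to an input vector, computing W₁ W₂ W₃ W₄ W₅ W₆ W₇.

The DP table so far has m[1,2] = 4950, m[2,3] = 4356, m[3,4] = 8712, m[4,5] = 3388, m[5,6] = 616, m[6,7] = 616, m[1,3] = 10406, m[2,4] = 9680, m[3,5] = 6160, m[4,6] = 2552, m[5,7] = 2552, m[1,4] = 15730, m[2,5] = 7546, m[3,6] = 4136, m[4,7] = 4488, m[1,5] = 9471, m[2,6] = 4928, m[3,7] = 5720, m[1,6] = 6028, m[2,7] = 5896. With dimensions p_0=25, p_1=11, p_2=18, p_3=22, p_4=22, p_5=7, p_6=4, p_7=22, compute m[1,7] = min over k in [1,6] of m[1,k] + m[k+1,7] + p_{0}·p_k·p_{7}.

8228

m[1,7] = min over k∈[1,6] of m[1,k]+m[k+1,7]+p_{0}·p_k·p_{7}.
k=1: 0 + 5896 + 25·11·22 = 11946; k=2: 4950 + 5720 + 25·18·22 = 20570; k=3: 10406 + 4488 + 25·22·22 = 26994; k=4: 15730 + 2552 + 25·22·22 = 30382; k=5: 9471 + 616 + 25·7·22 = 13937; k=6: 6028 + 0 + 25·4·22 = 8228.
Minimum: 8228 at k=6.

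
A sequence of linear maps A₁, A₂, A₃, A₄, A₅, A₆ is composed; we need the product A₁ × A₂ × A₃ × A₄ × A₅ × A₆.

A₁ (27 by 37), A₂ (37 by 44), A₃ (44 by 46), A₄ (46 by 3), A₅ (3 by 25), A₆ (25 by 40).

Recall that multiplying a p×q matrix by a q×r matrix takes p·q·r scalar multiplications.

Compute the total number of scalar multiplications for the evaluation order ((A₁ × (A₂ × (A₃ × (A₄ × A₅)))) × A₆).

146725

(A₄ × A₅): 46×3 by 3×25 → 46×25, cost 46·3·25 = 3450
(A₃ × (A₄ × A₅)): 44×46 by 46×25 → 44×25, cost 44·46·25 = 50600; cumulative 54050
(A₂ × (A₃ × (A₄ × A₅))): 37×44 by 44×25 → 37×25, cost 37·44·25 = 40700; cumulative 94750
(A₁ × (A₂ × (A₃ × (A₄ × A₅)))): 27×37 by 37×25 → 27×25, cost 27·37·25 = 24975; cumulative 119725
((A₁ × (A₂ × (A₃ × (A₄ × A₅)))) × A₆): 27×25 by 25×40 → 27×40, cost 27·25·40 = 27000; cumulative 146725
Total: 146725 scalar multiplications.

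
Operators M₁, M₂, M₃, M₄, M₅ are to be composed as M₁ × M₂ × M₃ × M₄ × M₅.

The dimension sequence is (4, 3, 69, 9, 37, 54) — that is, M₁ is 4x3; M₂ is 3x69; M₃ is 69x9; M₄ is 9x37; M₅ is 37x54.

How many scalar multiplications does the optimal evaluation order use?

Adjacent pairs: M₁M₂ = 4·3·69 = 828; M₂M₃ = 3·69·9 = 1863; M₃M₄ = 69·9·37 = 22977; M₄M₅ = 9·37·54 = 17982.
Length 3: M₁..M₃: k=1: 0+1863+4·3·9=1971; k=2: 828+0+4·69·9=3312 → min 1971 | M₂..M₄: k=2: 0+22977+3·69·37=30636; k=3: 1863+0+3·9·37=2862 → min 2862 | M₃..M₅: k=3: 0+17982+69·9·54=51516; k=4: 22977+0+69·37·54=160839 → min 51516.
Length 4: M₁..M₄: k=1: 0+2862+4·3·37=3306; k=2: 828+22977+4·69·37=34017; k=3: 1971+0+4·9·37=3303 → min 3303 | M₂..M₅: k=2: 0+51516+3·69·54=62694; k=3: 1863+17982+3·9·54=21303; k=4: 2862+0+3·37·54=8856 → min 8856.
Length 5: M₁..M₅: k=1: 0+8856+4·3·54=9504; k=2: 828+51516+4·69·54=67248; k=3: 1971+17982+4·9·54=21897; k=4: 3303+0+4·37·54=11295 → min 9504.
Optimal order: (M₁ × (((M₂ × M₃) × M₄) × M₅)) with cost 9504.

9504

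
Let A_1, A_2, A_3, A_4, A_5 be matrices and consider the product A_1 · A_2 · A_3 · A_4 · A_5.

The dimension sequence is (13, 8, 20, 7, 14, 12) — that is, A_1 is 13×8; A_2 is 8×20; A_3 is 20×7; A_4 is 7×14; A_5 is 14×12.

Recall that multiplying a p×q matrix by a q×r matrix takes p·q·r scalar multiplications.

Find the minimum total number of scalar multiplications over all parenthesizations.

4116

Adjacent pairs: A_1A_2 = 13·8·20 = 2080; A_2A_3 = 8·20·7 = 1120; A_3A_4 = 20·7·14 = 1960; A_4A_5 = 7·14·12 = 1176.
Length 3: A_1..A_3: k=1: 0+1120+13·8·7=1848; k=2: 2080+0+13·20·7=3900 → min 1848 | A_2..A_4: k=2: 0+1960+8·20·14=4200; k=3: 1120+0+8·7·14=1904 → min 1904 | A_3..A_5: k=3: 0+1176+20·7·12=2856; k=4: 1960+0+20·14·12=5320 → min 2856.
Length 4: A_1..A_4: k=1: 0+1904+13·8·14=3360; k=2: 2080+1960+13·20·14=7680; k=3: 1848+0+13·7·14=3122 → min 3122 | A_2..A_5: k=2: 0+2856+8·20·12=4776; k=3: 1120+1176+8·7·12=2968; k=4: 1904+0+8·14·12=3248 → min 2968.
Length 5: A_1..A_5: k=1: 0+2968+13·8·12=4216; k=2: 2080+2856+13·20·12=8056; k=3: 1848+1176+13·7·12=4116; k=4: 3122+0+13·14·12=5306 → min 4116.
Optimal order: ((A_1 · (A_2 · A_3)) · (A_4 · A_5)) with cost 4116.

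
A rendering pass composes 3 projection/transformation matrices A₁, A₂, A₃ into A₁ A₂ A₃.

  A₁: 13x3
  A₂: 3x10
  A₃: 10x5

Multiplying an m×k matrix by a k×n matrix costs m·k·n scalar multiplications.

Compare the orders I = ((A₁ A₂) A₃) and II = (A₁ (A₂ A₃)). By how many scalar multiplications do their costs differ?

695

Order I = ((A₁ A₂) A₃): (A₁ A₂): 13×3 by 3×10 → 13×10, cost 13·3·10 = 390; ((A₁ A₂) A₃): 13×10 by 10×5 → 13×5, cost 13·10·5 = 650; cumulative 1040. Total 1040.
Order II = (A₁ (A₂ A₃)): (A₂ A₃): 3×10 by 10×5 → 3×5, cost 3·10·5 = 150; (A₁ (A₂ A₃)): 13×3 by 3×5 → 13×5, cost 13·3·5 = 195; cumulative 345. Total 345.
Difference: |1040 − 345| = 695.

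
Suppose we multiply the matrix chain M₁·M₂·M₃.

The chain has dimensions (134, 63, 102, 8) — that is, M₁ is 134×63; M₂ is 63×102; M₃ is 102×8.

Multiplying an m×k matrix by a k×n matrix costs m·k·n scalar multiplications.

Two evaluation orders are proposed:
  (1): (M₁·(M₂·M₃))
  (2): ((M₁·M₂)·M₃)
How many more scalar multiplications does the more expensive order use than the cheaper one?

851484

Order (1) = (M₁·(M₂·M₃)): (M₂·M₃): 63×102 by 102×8 → 63×8, cost 63·102·8 = 51408; (M₁·(M₂·M₃)): 134×63 by 63×8 → 134×8, cost 134·63·8 = 67536; cumulative 118944. Total 118944.
Order (2) = ((M₁·M₂)·M₃): (M₁·M₂): 134×63 by 63×102 → 134×102, cost 134·63·102 = 861084; ((M₁·M₂)·M₃): 134×102 by 102×8 → 134×8, cost 134·102·8 = 109344; cumulative 970428. Total 970428.
Difference: |118944 − 970428| = 851484.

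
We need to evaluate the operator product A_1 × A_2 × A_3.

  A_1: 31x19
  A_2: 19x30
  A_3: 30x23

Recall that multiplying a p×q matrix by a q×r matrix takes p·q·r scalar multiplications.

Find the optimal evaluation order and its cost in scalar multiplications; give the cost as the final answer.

(A_1 × (A_2 × A_3)): cost 26657.
((A_1 × A_2) × A_3): cost 39060.
Optimal: (A_1 × (A_2 × A_3)) with cost 26657.

26657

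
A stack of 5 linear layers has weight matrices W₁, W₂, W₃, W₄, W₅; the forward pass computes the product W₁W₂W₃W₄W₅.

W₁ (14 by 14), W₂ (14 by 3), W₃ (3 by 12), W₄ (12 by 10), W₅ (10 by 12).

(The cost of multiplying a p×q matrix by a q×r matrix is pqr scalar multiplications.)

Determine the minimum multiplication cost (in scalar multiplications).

Adjacent pairs: W₁W₂ = 14·14·3 = 588; W₂W₃ = 14·3·12 = 504; W₃W₄ = 3·12·10 = 360; W₄W₅ = 12·10·12 = 1440.
Length 3: W₁..W₃: k=1: 0+504+14·14·12=2856; k=2: 588+0+14·3·12=1092 → min 1092 | W₂..W₄: k=2: 0+360+14·3·10=780; k=3: 504+0+14·12·10=2184 → min 780 | W₃..W₅: k=3: 0+1440+3·12·12=1872; k=4: 360+0+3·10·12=720 → min 720.
Length 4: W₁..W₄: k=1: 0+780+14·14·10=2740; k=2: 588+360+14·3·10=1368; k=3: 1092+0+14·12·10=2772 → min 1368 | W₂..W₅: k=2: 0+720+14·3·12=1224; k=3: 504+1440+14·12·12=3960; k=4: 780+0+14·10·12=2460 → min 1224.
Length 5: W₁..W₅: k=1: 0+1224+14·14·12=3576; k=2: 588+720+14·3·12=1812; k=3: 1092+1440+14·12·12=4548; k=4: 1368+0+14·10·12=3048 → min 1812.
Optimal order: ((W₁W₂)((W₃W₄)W₅)) with cost 1812.

1812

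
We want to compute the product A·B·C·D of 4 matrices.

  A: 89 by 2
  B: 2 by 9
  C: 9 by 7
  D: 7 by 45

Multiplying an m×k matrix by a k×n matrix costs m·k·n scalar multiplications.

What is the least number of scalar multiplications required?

Adjacent pairs: AB = 89·2·9 = 1602; BC = 2·9·7 = 126; CD = 9·7·45 = 2835.
Length 3: A..C: k=1: 0+126+89·2·7=1372; k=2: 1602+0+89·9·7=7209 → min 1372 | B..D: k=2: 0+2835+2·9·45=3645; k=3: 126+0+2·7·45=756 → min 756.
Length 4: A..D: k=1: 0+756+89·2·45=8766; k=2: 1602+2835+89·9·45=40482; k=3: 1372+0+89·7·45=29407 → min 8766.
Optimal order: (A·((B·C)·D)) with cost 8766.

8766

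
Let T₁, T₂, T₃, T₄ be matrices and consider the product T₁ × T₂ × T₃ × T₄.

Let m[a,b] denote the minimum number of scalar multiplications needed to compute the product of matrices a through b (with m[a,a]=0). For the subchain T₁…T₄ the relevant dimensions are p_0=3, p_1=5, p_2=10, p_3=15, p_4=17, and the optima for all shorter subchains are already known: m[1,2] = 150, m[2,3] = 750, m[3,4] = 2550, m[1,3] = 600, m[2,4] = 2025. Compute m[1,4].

m[1,4] = min over k∈[1,3] of m[1,k]+m[k+1,4]+p_{0}·p_k·p_{4}.
k=1: 0 + 2025 + 3·5·17 = 2280; k=2: 150 + 2550 + 3·10·17 = 3210; k=3: 600 + 0 + 3·15·17 = 1365.
Minimum: 1365 at k=3.

1365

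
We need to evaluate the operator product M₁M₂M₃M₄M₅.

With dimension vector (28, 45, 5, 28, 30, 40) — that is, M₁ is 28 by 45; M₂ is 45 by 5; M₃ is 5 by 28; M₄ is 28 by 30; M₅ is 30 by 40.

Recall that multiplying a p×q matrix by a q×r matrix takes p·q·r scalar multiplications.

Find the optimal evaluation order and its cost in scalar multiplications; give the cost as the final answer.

Adjacent pairs: M₁M₂ = 28·45·5 = 6300; M₂M₃ = 45·5·28 = 6300; M₃M₄ = 5·28·30 = 4200; M₄M₅ = 28·30·40 = 33600.
Length 3: M₁..M₃: k=1: 0+6300+28·45·28=41580; k=2: 6300+0+28·5·28=10220 → min 10220 | M₂..M₄: k=2: 0+4200+45·5·30=10950; k=3: 6300+0+45·28·30=44100 → min 10950 | M₃..M₅: k=3: 0+33600+5·28·40=39200; k=4: 4200+0+5·30·40=10200 → min 10200.
Length 4: M₁..M₄: k=1: 0+10950+28·45·30=48750; k=2: 6300+4200+28·5·30=14700; k=3: 10220+0+28·28·30=33740 → min 14700 | M₂..M₅: k=2: 0+10200+45·5·40=19200; k=3: 6300+33600+45·28·40=90300; k=4: 10950+0+45·30·40=64950 → min 19200.
Length 5: M₁..M₅: k=1: 0+19200+28·45·40=69600; k=2: 6300+10200+28·5·40=22100; k=3: 10220+33600+28·28·40=75180; k=4: 14700+0+28·30·40=48300 → min 22100.
Optimal parenthesization: ((M₁M₂)((M₃M₄)M₅)) with cost 22100.

22100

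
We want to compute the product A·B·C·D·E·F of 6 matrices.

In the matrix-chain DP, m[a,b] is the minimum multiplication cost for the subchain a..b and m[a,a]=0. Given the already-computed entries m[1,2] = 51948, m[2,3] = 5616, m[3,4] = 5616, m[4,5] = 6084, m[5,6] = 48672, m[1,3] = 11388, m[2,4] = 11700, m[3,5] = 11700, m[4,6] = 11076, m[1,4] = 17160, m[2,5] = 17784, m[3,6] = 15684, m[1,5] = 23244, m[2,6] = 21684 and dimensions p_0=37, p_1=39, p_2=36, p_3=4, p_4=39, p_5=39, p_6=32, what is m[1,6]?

m[1,6] = min over k∈[1,5] of m[1,k]+m[k+1,6]+p_{0}·p_k·p_{6}.
k=1: 0 + 21684 + 37·39·32 = 67860; k=2: 51948 + 15684 + 37·36·32 = 110256; k=3: 11388 + 11076 + 37·4·32 = 27200; k=4: 17160 + 48672 + 37·39·32 = 112008; k=5: 23244 + 0 + 37·39·32 = 69420.
Minimum: 27200 at k=3.

27200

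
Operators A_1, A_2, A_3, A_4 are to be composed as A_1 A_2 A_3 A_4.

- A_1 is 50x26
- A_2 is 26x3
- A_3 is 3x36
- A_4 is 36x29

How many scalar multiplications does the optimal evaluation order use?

11382

Adjacent pairs: A_1A_2 = 50·26·3 = 3900; A_2A_3 = 26·3·36 = 2808; A_3A_4 = 3·36·29 = 3132.
Length 3: A_1..A_3: k=1: 0+2808+50·26·36=49608; k=2: 3900+0+50·3·36=9300 → min 9300 | A_2..A_4: k=2: 0+3132+26·3·29=5394; k=3: 2808+0+26·36·29=29952 → min 5394.
Length 4: A_1..A_4: k=1: 0+5394+50·26·29=43094; k=2: 3900+3132+50·3·29=11382; k=3: 9300+0+50·36·29=61500 → min 11382.
Optimal order: ((A_1 A_2) (A_3 A_4)) with cost 11382.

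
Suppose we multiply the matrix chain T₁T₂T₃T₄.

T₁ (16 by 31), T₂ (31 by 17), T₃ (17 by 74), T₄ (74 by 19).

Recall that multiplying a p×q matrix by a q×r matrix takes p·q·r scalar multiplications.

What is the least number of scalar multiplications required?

37502

Adjacent pairs: T₁T₂ = 16·31·17 = 8432; T₂T₃ = 31·17·74 = 38998; T₃T₄ = 17·74·19 = 23902.
Length 3: T₁..T₃: k=1: 0+38998+16·31·74=75702; k=2: 8432+0+16·17·74=28560 → min 28560 | T₂..T₄: k=2: 0+23902+31·17·19=33915; k=3: 38998+0+31·74·19=82584 → min 33915.
Length 4: T₁..T₄: k=1: 0+33915+16·31·19=43339; k=2: 8432+23902+16·17·19=37502; k=3: 28560+0+16·74·19=51056 → min 37502.
Optimal order: ((T₁T₂)(T₃T₄)) with cost 37502.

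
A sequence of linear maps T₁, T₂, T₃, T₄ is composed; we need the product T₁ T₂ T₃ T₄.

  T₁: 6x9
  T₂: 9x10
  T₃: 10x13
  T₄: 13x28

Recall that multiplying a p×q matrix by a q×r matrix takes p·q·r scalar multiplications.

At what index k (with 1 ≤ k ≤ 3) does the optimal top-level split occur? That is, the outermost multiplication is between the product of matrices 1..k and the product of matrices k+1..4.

3

Adjacent pairs: T₁T₂ = 6·9·10 = 540; T₂T₃ = 9·10·13 = 1170; T₃T₄ = 10·13·28 = 3640.
Length 3: T₁..T₃: k=1: 0+1170+6·9·13=1872; k=2: 540+0+6·10·13=1320 → min 1320 | T₂..T₄: k=2: 0+3640+9·10·28=6160; k=3: 1170+0+9·13·28=4446 → min 4446.
Top-level splits: k=1: (T₁..T₁)·(T₂..T₄) → 0+4446+6·9·28 = 5958; k=2: (T₁..T₂)·(T₃..T₄) → 540+3640+6·10·28 = 5860; k=3: (T₁..T₃)·(T₄..T₄) → 1320+0+6·13·28 = 3504.
Best split is after T₃, i.e. k = 3.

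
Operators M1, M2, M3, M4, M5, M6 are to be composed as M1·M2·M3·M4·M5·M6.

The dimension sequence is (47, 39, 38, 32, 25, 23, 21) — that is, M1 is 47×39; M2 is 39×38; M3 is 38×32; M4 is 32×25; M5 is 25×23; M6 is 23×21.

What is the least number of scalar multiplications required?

Adjacent pairs: M1M2 = 47·39·38 = 69654; M2M3 = 39·38·32 = 47424; M3M4 = 38·32·25 = 30400; M4M5 = 32·25·23 = 18400; M5M6 = 25·23·21 = 12075.
Length 3: M1..M3: k=1: 0+47424+47·39·32=106080; k=2: 69654+0+47·38·32=126806 → min 106080 | M2..M4: k=2: 0+30400+39·38·25=67450; k=3: 47424+0+39·32·25=78624 → min 67450 | M3..M5: k=3: 0+18400+38·32·23=46368; k=4: 30400+0+38·25·23=52250 → min 46368 | M4..M6: k=4: 0+12075+32·25·21=28875; k=5: 18400+0+32·23·21=33856 → min 28875.
Length 4: M1..M4: k=1: 0+67450+47·39·25=113275; k=2: 69654+30400+47·38·25=144704; k=3: 106080+0+47·32·25=143680 → min 113275 | M2..M5: k=2: 0+46368+39·38·23=80454; k=3: 47424+18400+39·32·23=94528; k=4: 67450+0+39·25·23=89875 → min 80454 | M3..M6: k=3: 0+28875+38·32·21=54411; k=4: 30400+12075+38·25·21=62425; k=5: 46368+0+38·23·21=64722 → min 54411.
Length 5: M1..M5: k=1: 0+80454+47·39·23=122613; k=2: 69654+46368+47·38·23=157100; k=3: 106080+18400+47·32·23=159072; k=4: 113275+0+47·25·23=140300 → min 122613 | M2..M6: k=2: 0+54411+39·38·21=85533; k=3: 47424+28875+39·32·21=102507; k=4: 67450+12075+39·25·21=100000; k=5: 80454+0+39·23·21=99291 → min 85533.
Length 6: M1..M6: k=1: 0+85533+47·39·21=124026; k=2: 69654+54411+47·38·21=161571; k=3: 106080+28875+47·32·21=166539; k=4: 113275+12075+47·25·21=150025; k=5: 122613+0+47·23·21=145314 → min 124026.
Optimal order: (M1·(M2·(M3·(M4·(M5·M6))))) with cost 124026.

124026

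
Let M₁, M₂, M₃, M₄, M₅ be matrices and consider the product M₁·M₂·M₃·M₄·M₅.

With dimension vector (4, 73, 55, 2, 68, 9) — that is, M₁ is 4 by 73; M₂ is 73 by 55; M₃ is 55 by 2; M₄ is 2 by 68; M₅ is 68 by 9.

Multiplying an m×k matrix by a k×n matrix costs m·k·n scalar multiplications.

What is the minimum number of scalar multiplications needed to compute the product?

Adjacent pairs: M₁M₂ = 4·73·55 = 16060; M₂M₃ = 73·55·2 = 8030; M₃M₄ = 55·2·68 = 7480; M₄M₅ = 2·68·9 = 1224.
Length 3: M₁..M₃: k=1: 0+8030+4·73·2=8614; k=2: 16060+0+4·55·2=16500 → min 8614 | M₂..M₄: k=2: 0+7480+73·55·68=280500; k=3: 8030+0+73·2·68=17958 → min 17958 | M₃..M₅: k=3: 0+1224+55·2·9=2214; k=4: 7480+0+55·68·9=41140 → min 2214.
Length 4: M₁..M₄: k=1: 0+17958+4·73·68=37814; k=2: 16060+7480+4·55·68=38500; k=3: 8614+0+4·2·68=9158 → min 9158 | M₂..M₅: k=2: 0+2214+73·55·9=38349; k=3: 8030+1224+73·2·9=10568; k=4: 17958+0+73·68·9=62634 → min 10568.
Length 5: M₁..M₅: k=1: 0+10568+4·73·9=13196; k=2: 16060+2214+4·55·9=20254; k=3: 8614+1224+4·2·9=9910; k=4: 9158+0+4·68·9=11606 → min 9910.
Optimal order: ((M₁·(M₂·M₃))·(M₄·M₅)) with cost 9910.

9910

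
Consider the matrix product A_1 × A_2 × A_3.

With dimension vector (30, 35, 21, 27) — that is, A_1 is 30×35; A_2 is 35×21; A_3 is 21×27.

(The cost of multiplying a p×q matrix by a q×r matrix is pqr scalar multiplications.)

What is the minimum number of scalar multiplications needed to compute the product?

39060

Order (A_1 × (A_2 × A_3)): (A_2 × A_3): 35×21 by 21×27 → 35×27, cost 35·21·27 = 19845; (A_1 × (A_2 × A_3)): 30×35 by 35×27 → 30×27, cost 30·35·27 = 28350; cumulative 48195. Total 48195.
Order ((A_1 × A_2) × A_3): (A_1 × A_2): 30×35 by 35×21 → 30×21, cost 30·35·21 = 22050; ((A_1 × A_2) × A_3): 30×21 by 21×27 → 30×27, cost 30·21·27 = 17010; cumulative 39060. Total 39060.
Minimum: 39060.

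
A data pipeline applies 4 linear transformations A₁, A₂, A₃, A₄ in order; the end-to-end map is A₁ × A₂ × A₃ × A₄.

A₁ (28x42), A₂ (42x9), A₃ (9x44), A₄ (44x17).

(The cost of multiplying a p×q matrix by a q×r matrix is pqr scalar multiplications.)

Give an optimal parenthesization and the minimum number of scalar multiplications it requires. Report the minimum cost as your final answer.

Adjacent pairs: A₁A₂ = 28·42·9 = 10584; A₂A₃ = 42·9·44 = 16632; A₃A₄ = 9·44·17 = 6732.
Length 3: A₁..A₃: k=1: 0+16632+28·42·44=68376; k=2: 10584+0+28·9·44=21672 → min 21672 | A₂..A₄: k=2: 0+6732+42·9·17=13158; k=3: 16632+0+42·44·17=48048 → min 13158.
Length 4: A₁..A₄: k=1: 0+13158+28·42·17=33150; k=2: 10584+6732+28·9·17=21600; k=3: 21672+0+28·44·17=42616 → min 21600.
Optimal parenthesization: ((A₁ × A₂) × (A₃ × A₄)) with cost 21600.

21600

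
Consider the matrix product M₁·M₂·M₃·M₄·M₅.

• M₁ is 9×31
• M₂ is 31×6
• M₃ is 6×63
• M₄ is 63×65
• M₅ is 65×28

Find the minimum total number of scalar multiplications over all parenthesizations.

Adjacent pairs: M₁M₂ = 9·31·6 = 1674; M₂M₃ = 31·6·63 = 11718; M₃M₄ = 6·63·65 = 24570; M₄M₅ = 63·65·28 = 114660.
Length 3: M₁..M₃: k=1: 0+11718+9·31·63=29295; k=2: 1674+0+9·6·63=5076 → min 5076 | M₂..M₄: k=2: 0+24570+31·6·65=36660; k=3: 11718+0+31·63·65=138663 → min 36660 | M₃..M₅: k=3: 0+114660+6·63·28=125244; k=4: 24570+0+6·65·28=35490 → min 35490.
Length 4: M₁..M₄: k=1: 0+36660+9·31·65=54795; k=2: 1674+24570+9·6·65=29754; k=3: 5076+0+9·63·65=41931 → min 29754 | M₂..M₅: k=2: 0+35490+31·6·28=40698; k=3: 11718+114660+31·63·28=181062; k=4: 36660+0+31·65·28=93080 → min 40698.
Length 5: M₁..M₅: k=1: 0+40698+9·31·28=48510; k=2: 1674+35490+9·6·28=38676; k=3: 5076+114660+9·63·28=135612; k=4: 29754+0+9·65·28=46134 → min 38676.
Optimal order: ((M₁·M₂)·((M₃·M₄)·M₅)) with cost 38676.

38676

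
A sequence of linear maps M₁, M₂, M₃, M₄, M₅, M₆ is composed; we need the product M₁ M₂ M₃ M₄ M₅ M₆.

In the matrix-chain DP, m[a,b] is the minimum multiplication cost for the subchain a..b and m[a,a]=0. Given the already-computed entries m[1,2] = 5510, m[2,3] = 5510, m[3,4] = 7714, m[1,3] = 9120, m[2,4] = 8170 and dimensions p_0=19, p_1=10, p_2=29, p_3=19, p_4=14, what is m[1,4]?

m[1,4] = min over k∈[1,3] of m[1,k]+m[k+1,4]+p_{0}·p_k·p_{4}.
k=1: 0 + 8170 + 19·10·14 = 10830; k=2: 5510 + 7714 + 19·29·14 = 20938; k=3: 9120 + 0 + 19·19·14 = 14174.
Minimum: 10830 at k=1.

10830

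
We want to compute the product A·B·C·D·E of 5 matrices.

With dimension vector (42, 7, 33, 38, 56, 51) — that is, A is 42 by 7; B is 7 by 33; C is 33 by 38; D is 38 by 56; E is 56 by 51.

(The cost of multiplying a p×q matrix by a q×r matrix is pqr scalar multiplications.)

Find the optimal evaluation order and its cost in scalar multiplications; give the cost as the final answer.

58660

Adjacent pairs: AB = 42·7·33 = 9702; BC = 7·33·38 = 8778; CD = 33·38·56 = 70224; DE = 38·56·51 = 108528.
Length 3: A..C: k=1: 0+8778+42·7·38=19950; k=2: 9702+0+42·33·38=62370 → min 19950 | B..D: k=2: 0+70224+7·33·56=83160; k=3: 8778+0+7·38·56=23674 → min 23674 | C..E: k=3: 0+108528+33·38·51=172482; k=4: 70224+0+33·56·51=164472 → min 164472.
Length 4: A..D: k=1: 0+23674+42·7·56=40138; k=2: 9702+70224+42·33·56=157542; k=3: 19950+0+42·38·56=109326 → min 40138 | B..E: k=2: 0+164472+7·33·51=176253; k=3: 8778+108528+7·38·51=130872; k=4: 23674+0+7·56·51=43666 → min 43666.
Length 5: A..E: k=1: 0+43666+42·7·51=58660; k=2: 9702+164472+42·33·51=244860; k=3: 19950+108528+42·38·51=209874; k=4: 40138+0+42·56·51=160090 → min 58660.
Optimal parenthesization: (A·(((B·C)·D)·E)) with cost 58660.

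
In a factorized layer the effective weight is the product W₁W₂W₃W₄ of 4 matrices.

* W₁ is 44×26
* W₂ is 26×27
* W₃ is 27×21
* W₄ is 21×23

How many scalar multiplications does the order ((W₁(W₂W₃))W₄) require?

60018

(W₂W₃): 26×27 by 27×21 → 26×21, cost 26·27·21 = 14742
(W₁(W₂W₃)): 44×26 by 26×21 → 44×21, cost 44·26·21 = 24024; cumulative 38766
((W₁(W₂W₃))W₄): 44×21 by 21×23 → 44×23, cost 44·21·23 = 21252; cumulative 60018
Total: 60018 scalar multiplications.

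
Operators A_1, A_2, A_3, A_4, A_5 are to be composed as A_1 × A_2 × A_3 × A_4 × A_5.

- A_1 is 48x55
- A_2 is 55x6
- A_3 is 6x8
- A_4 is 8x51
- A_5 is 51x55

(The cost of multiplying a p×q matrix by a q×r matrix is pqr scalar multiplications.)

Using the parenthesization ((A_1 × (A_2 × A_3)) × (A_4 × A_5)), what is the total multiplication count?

67320

(A_2 × A_3): 55×6 by 6×8 → 55×8, cost 55·6·8 = 2640
(A_1 × (A_2 × A_3)): 48×55 by 55×8 → 48×8, cost 48·55·8 = 21120; cumulative 23760
(A_4 × A_5): 8×51 by 51×55 → 8×55, cost 8·51·55 = 22440
((A_1 × (A_2 × A_3)) × (A_4 × A_5)): 48×8 by 8×55 → 48×55, cost 48·8·55 = 21120; cumulative 67320
Total: 67320 scalar multiplications.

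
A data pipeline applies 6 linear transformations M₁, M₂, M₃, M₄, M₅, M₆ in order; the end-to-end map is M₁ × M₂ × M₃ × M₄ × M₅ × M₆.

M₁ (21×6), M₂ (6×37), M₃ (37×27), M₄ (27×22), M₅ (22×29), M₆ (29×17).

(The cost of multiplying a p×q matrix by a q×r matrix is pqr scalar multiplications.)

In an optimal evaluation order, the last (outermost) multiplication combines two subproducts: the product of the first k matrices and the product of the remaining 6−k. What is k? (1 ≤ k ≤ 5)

1

Adjacent pairs: M₁M₂ = 21·6·37 = 4662; M₂M₃ = 6·37·27 = 5994; M₃M₄ = 37·27·22 = 21978; M₄M₅ = 27·22·29 = 17226; M₅M₆ = 22·29·17 = 10846.
Length 3: M₁..M₃: k=1: 0+5994+21·6·27=9396; k=2: 4662+0+21·37·27=25641 → min 9396 | M₂..M₄: k=2: 0+21978+6·37·22=26862; k=3: 5994+0+6·27·22=9558 → min 9558 | M₃..M₅: k=3: 0+17226+37·27·29=46197; k=4: 21978+0+37·22·29=45584 → min 45584 | M₄..M₆: k=4: 0+10846+27·22·17=20944; k=5: 17226+0+27·29·17=30537 → min 20944.
Length 4: M₁..M₄: k=1: 0+9558+21·6·22=12330; k=2: 4662+21978+21·37·22=43734; k=3: 9396+0+21·27·22=21870 → min 12330 | M₂..M₅: k=2: 0+45584+6·37·29=52022; k=3: 5994+17226+6·27·29=27918; k=4: 9558+0+6·22·29=13386 → min 13386 | M₃..M₆: k=3: 0+20944+37·27·17=37927; k=4: 21978+10846+37·22·17=46662; k=5: 45584+0+37·29·17=63825 → min 37927.
Length 5: M₁..M₅: k=1: 0+13386+21·6·29=17040; k=2: 4662+45584+21·37·29=72779; k=3: 9396+17226+21·27·29=43065; k=4: 12330+0+21·22·29=25728 → min 17040 | M₂..M₆: k=2: 0+37927+6·37·17=41701; k=3: 5994+20944+6·27·17=29692; k=4: 9558+10846+6·22·17=22648; k=5: 13386+0+6·29·17=16344 → min 16344.
Top-level splits: k=1: (M₁..M₁)·(M₂..M₆) → 0+16344+21·6·17 = 18486; k=2: (M₁..M₂)·(M₃..M₆) → 4662+37927+21·37·17 = 55798; k=3: (M₁..M₃)·(M₄..M₆) → 9396+20944+21·27·17 = 39979; k=4: (M₁..M₄)·(M₅..M₆) → 12330+10846+21·22·17 = 31030; k=5: (M₁..M₅)·(M₆..M₆) → 17040+0+21·29·17 = 27393.
Best split is after M₁, i.e. k = 1.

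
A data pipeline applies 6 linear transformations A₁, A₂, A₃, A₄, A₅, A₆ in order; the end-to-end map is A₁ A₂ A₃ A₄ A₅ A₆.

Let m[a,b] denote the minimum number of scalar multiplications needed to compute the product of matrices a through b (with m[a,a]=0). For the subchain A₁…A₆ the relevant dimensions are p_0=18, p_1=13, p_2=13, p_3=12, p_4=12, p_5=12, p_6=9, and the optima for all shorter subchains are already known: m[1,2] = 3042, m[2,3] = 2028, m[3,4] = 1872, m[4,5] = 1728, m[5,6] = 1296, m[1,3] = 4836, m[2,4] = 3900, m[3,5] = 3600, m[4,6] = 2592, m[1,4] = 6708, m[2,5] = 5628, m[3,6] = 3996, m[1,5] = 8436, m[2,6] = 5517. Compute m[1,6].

7623

m[1,6] = min over k∈[1,5] of m[1,k]+m[k+1,6]+p_{0}·p_k·p_{6}.
k=1: 0 + 5517 + 18·13·9 = 7623; k=2: 3042 + 3996 + 18·13·9 = 9144; k=3: 4836 + 2592 + 18·12·9 = 9372; k=4: 6708 + 1296 + 18·12·9 = 9948; k=5: 8436 + 0 + 18·12·9 = 10380.
Minimum: 7623 at k=1.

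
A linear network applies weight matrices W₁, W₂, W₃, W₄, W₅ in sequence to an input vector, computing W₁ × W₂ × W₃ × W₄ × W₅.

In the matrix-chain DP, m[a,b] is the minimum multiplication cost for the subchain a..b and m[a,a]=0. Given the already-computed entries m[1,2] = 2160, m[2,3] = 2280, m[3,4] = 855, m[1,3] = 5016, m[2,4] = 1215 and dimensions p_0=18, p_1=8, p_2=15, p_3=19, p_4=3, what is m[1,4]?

m[1,4] = min over k∈[1,3] of m[1,k]+m[k+1,4]+p_{0}·p_k·p_{4}.
k=1: 0 + 1215 + 18·8·3 = 1647; k=2: 2160 + 855 + 18·15·3 = 3825; k=3: 5016 + 0 + 18·19·3 = 6042.
Minimum: 1647 at k=1.

1647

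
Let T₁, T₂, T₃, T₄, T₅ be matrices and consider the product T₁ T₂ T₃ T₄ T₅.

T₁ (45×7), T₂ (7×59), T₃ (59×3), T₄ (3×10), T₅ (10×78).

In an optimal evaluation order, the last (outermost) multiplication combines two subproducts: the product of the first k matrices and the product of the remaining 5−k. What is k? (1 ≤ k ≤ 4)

3

Adjacent pairs: T₁T₂ = 45·7·59 = 18585; T₂T₃ = 7·59·3 = 1239; T₃T₄ = 59·3·10 = 1770; T₄T₅ = 3·10·78 = 2340.
Length 3: T₁..T₃: k=1: 0+1239+45·7·3=2184; k=2: 18585+0+45·59·3=26550 → min 2184 | T₂..T₄: k=2: 0+1770+7·59·10=5900; k=3: 1239+0+7·3·10=1449 → min 1449 | T₃..T₅: k=3: 0+2340+59·3·78=16146; k=4: 1770+0+59·10·78=47790 → min 16146.
Length 4: T₁..T₄: k=1: 0+1449+45·7·10=4599; k=2: 18585+1770+45·59·10=46905; k=3: 2184+0+45·3·10=3534 → min 3534 | T₂..T₅: k=2: 0+16146+7·59·78=48360; k=3: 1239+2340+7·3·78=5217; k=4: 1449+0+7·10·78=6909 → min 5217.
Top-level splits: k=1: (T₁..T₁)·(T₂..T₅) → 0+5217+45·7·78 = 29787; k=2: (T₁..T₂)·(T₃..T₅) → 18585+16146+45·59·78 = 241821; k=3: (T₁..T₃)·(T₄..T₅) → 2184+2340+45·3·78 = 15054; k=4: (T₁..T₄)·(T₅..T₅) → 3534+0+45·10·78 = 38634.
Best split is after T₃, i.e. k = 3.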